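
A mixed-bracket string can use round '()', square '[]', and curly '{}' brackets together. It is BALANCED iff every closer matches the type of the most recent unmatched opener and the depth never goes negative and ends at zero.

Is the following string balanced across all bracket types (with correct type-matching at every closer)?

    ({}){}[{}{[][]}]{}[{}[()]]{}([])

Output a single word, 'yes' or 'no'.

Answer: yes

Derivation:
pos 0: push '('; stack = (
pos 1: push '{'; stack = ({
pos 2: '}' matches '{'; pop; stack = (
pos 3: ')' matches '('; pop; stack = (empty)
pos 4: push '{'; stack = {
pos 5: '}' matches '{'; pop; stack = (empty)
pos 6: push '['; stack = [
pos 7: push '{'; stack = [{
pos 8: '}' matches '{'; pop; stack = [
pos 9: push '{'; stack = [{
pos 10: push '['; stack = [{[
pos 11: ']' matches '['; pop; stack = [{
pos 12: push '['; stack = [{[
pos 13: ']' matches '['; pop; stack = [{
pos 14: '}' matches '{'; pop; stack = [
pos 15: ']' matches '['; pop; stack = (empty)
pos 16: push '{'; stack = {
pos 17: '}' matches '{'; pop; stack = (empty)
pos 18: push '['; stack = [
pos 19: push '{'; stack = [{
pos 20: '}' matches '{'; pop; stack = [
pos 21: push '['; stack = [[
pos 22: push '('; stack = [[(
pos 23: ')' matches '('; pop; stack = [[
pos 24: ']' matches '['; pop; stack = [
pos 25: ']' matches '['; pop; stack = (empty)
pos 26: push '{'; stack = {
pos 27: '}' matches '{'; pop; stack = (empty)
pos 28: push '('; stack = (
pos 29: push '['; stack = ([
pos 30: ']' matches '['; pop; stack = (
pos 31: ')' matches '('; pop; stack = (empty)
end: stack empty → VALID
Verdict: properly nested → yes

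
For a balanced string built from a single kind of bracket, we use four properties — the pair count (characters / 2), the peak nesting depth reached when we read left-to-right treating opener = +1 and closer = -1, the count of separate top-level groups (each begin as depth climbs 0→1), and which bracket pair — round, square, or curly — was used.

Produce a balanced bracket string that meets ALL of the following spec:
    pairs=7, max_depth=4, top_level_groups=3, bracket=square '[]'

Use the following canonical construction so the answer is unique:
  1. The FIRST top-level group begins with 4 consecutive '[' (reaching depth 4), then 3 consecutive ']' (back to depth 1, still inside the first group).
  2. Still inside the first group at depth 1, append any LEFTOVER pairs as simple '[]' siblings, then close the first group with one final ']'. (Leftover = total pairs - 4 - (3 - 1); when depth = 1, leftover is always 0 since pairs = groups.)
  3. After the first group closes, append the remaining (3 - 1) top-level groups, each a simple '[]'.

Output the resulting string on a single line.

Spec: pairs=7 depth=4 groups=3
Leftover pairs = 7 - 4 - (3-1) = 1
First group: deep chain of depth 4 + 1 sibling pairs
Remaining 2 groups: simple '[]' each

Answer: [[[[]]][]][][]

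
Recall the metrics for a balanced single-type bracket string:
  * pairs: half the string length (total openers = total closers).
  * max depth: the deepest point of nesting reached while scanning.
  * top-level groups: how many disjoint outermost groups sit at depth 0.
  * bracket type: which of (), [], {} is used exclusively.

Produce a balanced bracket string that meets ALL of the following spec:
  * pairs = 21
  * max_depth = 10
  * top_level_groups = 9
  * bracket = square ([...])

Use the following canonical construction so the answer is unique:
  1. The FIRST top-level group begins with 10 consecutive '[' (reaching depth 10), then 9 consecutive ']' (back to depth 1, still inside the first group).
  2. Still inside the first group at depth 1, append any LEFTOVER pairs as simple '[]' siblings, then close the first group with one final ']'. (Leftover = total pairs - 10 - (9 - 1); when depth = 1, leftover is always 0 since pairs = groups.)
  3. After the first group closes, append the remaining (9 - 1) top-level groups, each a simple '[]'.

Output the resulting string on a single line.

Spec: pairs=21 depth=10 groups=9
Leftover pairs = 21 - 10 - (9-1) = 3
First group: deep chain of depth 10 + 3 sibling pairs
Remaining 8 groups: simple '[]' each

Answer: [[[[[[[[[[]]]]]]]]][][][]][][][][][][][][]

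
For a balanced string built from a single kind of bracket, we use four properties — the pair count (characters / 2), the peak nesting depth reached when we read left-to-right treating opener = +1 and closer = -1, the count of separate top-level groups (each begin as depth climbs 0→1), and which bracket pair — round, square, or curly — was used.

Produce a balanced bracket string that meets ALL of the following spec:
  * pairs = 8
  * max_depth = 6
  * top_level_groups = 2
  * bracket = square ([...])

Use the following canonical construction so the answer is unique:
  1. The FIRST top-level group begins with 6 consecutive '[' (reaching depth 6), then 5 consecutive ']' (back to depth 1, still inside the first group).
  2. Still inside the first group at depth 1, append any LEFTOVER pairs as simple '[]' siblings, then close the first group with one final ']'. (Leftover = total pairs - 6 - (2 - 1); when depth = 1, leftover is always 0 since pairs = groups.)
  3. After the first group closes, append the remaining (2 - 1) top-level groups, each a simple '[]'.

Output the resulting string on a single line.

Answer: [[[[[[]]]]][]][]

Derivation:
Spec: pairs=8 depth=6 groups=2
Leftover pairs = 8 - 6 - (2-1) = 1
First group: deep chain of depth 6 + 1 sibling pairs
Remaining 1 groups: simple '[]' each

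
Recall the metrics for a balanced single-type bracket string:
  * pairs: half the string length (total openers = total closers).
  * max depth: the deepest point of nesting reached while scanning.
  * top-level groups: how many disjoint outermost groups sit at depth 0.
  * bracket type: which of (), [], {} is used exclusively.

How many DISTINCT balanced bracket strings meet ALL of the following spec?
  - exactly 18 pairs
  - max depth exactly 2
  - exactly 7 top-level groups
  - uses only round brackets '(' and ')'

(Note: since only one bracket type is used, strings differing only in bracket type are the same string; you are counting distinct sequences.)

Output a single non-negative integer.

Answer: 12376

Derivation:
Spec: pairs=18 depth=2 groups=7
Count(depth <= 2) = 12376
Count(depth <= 1) = 0
Count(depth == 2) = 12376 - 0 = 12376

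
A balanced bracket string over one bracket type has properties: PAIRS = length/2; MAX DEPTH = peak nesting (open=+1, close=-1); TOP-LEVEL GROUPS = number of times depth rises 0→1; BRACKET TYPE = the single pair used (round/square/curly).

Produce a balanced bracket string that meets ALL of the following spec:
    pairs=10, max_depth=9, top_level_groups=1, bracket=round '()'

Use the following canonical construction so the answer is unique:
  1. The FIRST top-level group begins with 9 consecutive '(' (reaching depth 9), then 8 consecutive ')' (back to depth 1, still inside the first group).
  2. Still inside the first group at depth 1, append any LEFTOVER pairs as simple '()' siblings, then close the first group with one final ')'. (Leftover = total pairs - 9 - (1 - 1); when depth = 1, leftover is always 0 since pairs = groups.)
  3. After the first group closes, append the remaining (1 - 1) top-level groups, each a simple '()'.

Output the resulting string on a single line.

Answer: ((((((((())))))))())

Derivation:
Spec: pairs=10 depth=9 groups=1
Leftover pairs = 10 - 9 - (1-1) = 1
First group: deep chain of depth 9 + 1 sibling pairs
Remaining 0 groups: simple '()' each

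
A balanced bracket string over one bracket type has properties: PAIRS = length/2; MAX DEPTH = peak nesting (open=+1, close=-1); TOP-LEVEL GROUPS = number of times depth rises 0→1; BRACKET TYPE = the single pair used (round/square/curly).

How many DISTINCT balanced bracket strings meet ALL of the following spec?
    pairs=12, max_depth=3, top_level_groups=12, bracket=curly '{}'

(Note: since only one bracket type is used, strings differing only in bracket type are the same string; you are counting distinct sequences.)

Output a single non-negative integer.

Answer: 0

Derivation:
Spec: pairs=12 depth=3 groups=12
Count(depth <= 3) = 1
Count(depth <= 2) = 1
Count(depth == 3) = 1 - 1 = 0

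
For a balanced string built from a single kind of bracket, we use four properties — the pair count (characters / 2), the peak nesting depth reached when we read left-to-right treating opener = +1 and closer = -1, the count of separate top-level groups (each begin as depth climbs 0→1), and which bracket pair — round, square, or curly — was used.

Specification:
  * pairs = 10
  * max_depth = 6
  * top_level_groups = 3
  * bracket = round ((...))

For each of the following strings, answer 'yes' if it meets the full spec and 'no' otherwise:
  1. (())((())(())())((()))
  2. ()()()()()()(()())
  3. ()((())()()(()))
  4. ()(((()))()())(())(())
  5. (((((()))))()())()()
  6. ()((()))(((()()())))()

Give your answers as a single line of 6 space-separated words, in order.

String 1 '(())((())(())())((()))': depth seq [1 2 1 0 1 2 3 2 1 2 3 2 1 2 1 0 1 2 3 2 1 0]
  -> pairs=11 depth=3 groups=3 -> no
String 2 '()()()()()()(()())': depth seq [1 0 1 0 1 0 1 0 1 0 1 0 1 2 1 2 1 0]
  -> pairs=9 depth=2 groups=7 -> no
String 3 '()((())()()(()))': depth seq [1 0 1 2 3 2 1 2 1 2 1 2 3 2 1 0]
  -> pairs=8 depth=3 groups=2 -> no
String 4 '()(((()))()())(())(())': depth seq [1 0 1 2 3 4 3 2 1 2 1 2 1 0 1 2 1 0 1 2 1 0]
  -> pairs=11 depth=4 groups=4 -> no
String 5 '(((((()))))()())()()': depth seq [1 2 3 4 5 6 5 4 3 2 1 2 1 2 1 0 1 0 1 0]
  -> pairs=10 depth=6 groups=3 -> yes
String 6 '()((()))(((()()())))()': depth seq [1 0 1 2 3 2 1 0 1 2 3 4 3 4 3 4 3 2 1 0 1 0]
  -> pairs=11 depth=4 groups=4 -> no

Answer: no no no no yes no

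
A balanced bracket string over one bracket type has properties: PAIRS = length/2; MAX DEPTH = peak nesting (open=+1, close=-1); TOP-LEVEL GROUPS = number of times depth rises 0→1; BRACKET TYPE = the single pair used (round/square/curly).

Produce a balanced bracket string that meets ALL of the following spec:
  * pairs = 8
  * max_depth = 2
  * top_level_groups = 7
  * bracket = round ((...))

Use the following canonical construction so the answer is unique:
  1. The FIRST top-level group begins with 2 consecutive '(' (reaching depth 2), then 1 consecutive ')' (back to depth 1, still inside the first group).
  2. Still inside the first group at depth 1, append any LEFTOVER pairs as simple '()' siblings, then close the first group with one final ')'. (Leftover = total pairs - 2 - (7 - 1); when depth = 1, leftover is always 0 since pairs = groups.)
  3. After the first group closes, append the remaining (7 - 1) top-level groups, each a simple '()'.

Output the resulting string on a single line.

Answer: (())()()()()()()

Derivation:
Spec: pairs=8 depth=2 groups=7
Leftover pairs = 8 - 2 - (7-1) = 0
First group: deep chain of depth 2 + 0 sibling pairs
Remaining 6 groups: simple '()' each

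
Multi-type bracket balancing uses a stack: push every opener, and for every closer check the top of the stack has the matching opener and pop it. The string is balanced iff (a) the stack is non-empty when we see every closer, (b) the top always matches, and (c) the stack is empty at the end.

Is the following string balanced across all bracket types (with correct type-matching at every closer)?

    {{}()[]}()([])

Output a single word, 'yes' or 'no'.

Answer: yes

Derivation:
pos 0: push '{'; stack = {
pos 1: push '{'; stack = {{
pos 2: '}' matches '{'; pop; stack = {
pos 3: push '('; stack = {(
pos 4: ')' matches '('; pop; stack = {
pos 5: push '['; stack = {[
pos 6: ']' matches '['; pop; stack = {
pos 7: '}' matches '{'; pop; stack = (empty)
pos 8: push '('; stack = (
pos 9: ')' matches '('; pop; stack = (empty)
pos 10: push '('; stack = (
pos 11: push '['; stack = ([
pos 12: ']' matches '['; pop; stack = (
pos 13: ')' matches '('; pop; stack = (empty)
end: stack empty → VALID
Verdict: properly nested → yes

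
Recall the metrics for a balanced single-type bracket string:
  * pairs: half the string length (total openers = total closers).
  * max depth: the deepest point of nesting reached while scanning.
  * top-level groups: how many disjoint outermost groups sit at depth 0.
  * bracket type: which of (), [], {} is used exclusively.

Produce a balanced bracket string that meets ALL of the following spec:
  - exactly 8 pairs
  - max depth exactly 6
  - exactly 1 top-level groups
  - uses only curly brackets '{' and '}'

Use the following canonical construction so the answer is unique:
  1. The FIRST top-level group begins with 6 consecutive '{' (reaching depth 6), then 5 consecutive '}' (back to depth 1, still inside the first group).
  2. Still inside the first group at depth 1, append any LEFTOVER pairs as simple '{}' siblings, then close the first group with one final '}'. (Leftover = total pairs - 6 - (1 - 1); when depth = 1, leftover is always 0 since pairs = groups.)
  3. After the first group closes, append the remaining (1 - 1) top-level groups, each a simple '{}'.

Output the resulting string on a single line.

Answer: {{{{{{}}}}}{}{}}

Derivation:
Spec: pairs=8 depth=6 groups=1
Leftover pairs = 8 - 6 - (1-1) = 2
First group: deep chain of depth 6 + 2 sibling pairs
Remaining 0 groups: simple '{}' each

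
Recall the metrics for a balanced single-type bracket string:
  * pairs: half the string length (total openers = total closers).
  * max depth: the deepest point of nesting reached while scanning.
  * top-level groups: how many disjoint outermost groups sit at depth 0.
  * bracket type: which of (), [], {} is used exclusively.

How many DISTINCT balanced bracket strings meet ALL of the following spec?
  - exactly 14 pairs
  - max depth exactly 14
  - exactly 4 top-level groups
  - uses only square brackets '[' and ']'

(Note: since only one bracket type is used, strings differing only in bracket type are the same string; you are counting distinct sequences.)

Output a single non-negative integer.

Answer: 0

Derivation:
Spec: pairs=14 depth=14 groups=4
Count(depth <= 14) = 326876
Count(depth <= 13) = 326876
Count(depth == 14) = 326876 - 326876 = 0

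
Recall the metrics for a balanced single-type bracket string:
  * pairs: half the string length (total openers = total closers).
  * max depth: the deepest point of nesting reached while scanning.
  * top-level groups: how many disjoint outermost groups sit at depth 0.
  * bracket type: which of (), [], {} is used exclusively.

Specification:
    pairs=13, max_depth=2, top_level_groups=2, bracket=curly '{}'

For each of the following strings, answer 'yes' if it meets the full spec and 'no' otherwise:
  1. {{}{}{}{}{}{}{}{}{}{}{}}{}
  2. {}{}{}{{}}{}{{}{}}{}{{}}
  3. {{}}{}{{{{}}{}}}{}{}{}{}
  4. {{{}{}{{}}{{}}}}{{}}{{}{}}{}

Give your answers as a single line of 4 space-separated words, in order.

String 1 '{{}{}{}{}{}{}{}{}{}{}{}}{}': depth seq [1 2 1 2 1 2 1 2 1 2 1 2 1 2 1 2 1 2 1 2 1 2 1 0 1 0]
  -> pairs=13 depth=2 groups=2 -> yes
String 2 '{}{}{}{{}}{}{{}{}}{}{{}}': depth seq [1 0 1 0 1 0 1 2 1 0 1 0 1 2 1 2 1 0 1 0 1 2 1 0]
  -> pairs=12 depth=2 groups=8 -> no
String 3 '{{}}{}{{{{}}{}}}{}{}{}{}': depth seq [1 2 1 0 1 0 1 2 3 4 3 2 3 2 1 0 1 0 1 0 1 0 1 0]
  -> pairs=12 depth=4 groups=7 -> no
String 4 '{{{}{}{{}}{{}}}}{{}}{{}{}}{}': depth seq [1 2 3 2 3 2 3 4 3 2 3 4 3 2 1 0 1 2 1 0 1 2 1 2 1 0 1 0]
  -> pairs=14 depth=4 groups=4 -> no

Answer: yes no no no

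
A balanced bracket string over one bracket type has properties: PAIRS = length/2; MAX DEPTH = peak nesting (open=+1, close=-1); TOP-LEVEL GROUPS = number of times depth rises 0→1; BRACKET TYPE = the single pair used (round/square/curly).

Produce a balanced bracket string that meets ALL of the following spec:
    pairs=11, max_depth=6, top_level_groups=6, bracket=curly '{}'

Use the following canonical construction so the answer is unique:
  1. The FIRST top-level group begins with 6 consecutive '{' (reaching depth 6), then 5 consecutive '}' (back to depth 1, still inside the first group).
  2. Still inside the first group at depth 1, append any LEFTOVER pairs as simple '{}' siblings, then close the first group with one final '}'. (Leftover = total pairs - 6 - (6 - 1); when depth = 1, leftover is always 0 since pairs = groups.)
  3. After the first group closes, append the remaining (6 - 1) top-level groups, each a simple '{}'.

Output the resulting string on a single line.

Spec: pairs=11 depth=6 groups=6
Leftover pairs = 11 - 6 - (6-1) = 0
First group: deep chain of depth 6 + 0 sibling pairs
Remaining 5 groups: simple '{}' each

Answer: {{{{{{}}}}}}{}{}{}{}{}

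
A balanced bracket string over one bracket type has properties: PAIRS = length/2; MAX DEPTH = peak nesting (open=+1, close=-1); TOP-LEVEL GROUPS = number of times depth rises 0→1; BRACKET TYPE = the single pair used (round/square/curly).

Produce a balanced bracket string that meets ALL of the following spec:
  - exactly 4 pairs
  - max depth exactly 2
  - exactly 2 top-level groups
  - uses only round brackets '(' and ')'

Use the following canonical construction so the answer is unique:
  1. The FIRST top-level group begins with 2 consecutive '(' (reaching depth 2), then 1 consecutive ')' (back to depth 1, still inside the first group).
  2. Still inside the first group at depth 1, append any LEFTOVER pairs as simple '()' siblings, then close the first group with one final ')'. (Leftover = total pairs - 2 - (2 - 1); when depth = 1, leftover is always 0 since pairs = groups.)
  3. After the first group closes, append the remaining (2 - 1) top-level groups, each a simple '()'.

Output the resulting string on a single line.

Spec: pairs=4 depth=2 groups=2
Leftover pairs = 4 - 2 - (2-1) = 1
First group: deep chain of depth 2 + 1 sibling pairs
Remaining 1 groups: simple '()' each

Answer: (()())()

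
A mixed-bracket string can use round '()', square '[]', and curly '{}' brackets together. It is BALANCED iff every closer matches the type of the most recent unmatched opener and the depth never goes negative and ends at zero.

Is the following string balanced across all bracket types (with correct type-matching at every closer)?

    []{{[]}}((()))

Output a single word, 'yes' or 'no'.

pos 0: push '['; stack = [
pos 1: ']' matches '['; pop; stack = (empty)
pos 2: push '{'; stack = {
pos 3: push '{'; stack = {{
pos 4: push '['; stack = {{[
pos 5: ']' matches '['; pop; stack = {{
pos 6: '}' matches '{'; pop; stack = {
pos 7: '}' matches '{'; pop; stack = (empty)
pos 8: push '('; stack = (
pos 9: push '('; stack = ((
pos 10: push '('; stack = (((
pos 11: ')' matches '('; pop; stack = ((
pos 12: ')' matches '('; pop; stack = (
pos 13: ')' matches '('; pop; stack = (empty)
end: stack empty → VALID
Verdict: properly nested → yes

Answer: yes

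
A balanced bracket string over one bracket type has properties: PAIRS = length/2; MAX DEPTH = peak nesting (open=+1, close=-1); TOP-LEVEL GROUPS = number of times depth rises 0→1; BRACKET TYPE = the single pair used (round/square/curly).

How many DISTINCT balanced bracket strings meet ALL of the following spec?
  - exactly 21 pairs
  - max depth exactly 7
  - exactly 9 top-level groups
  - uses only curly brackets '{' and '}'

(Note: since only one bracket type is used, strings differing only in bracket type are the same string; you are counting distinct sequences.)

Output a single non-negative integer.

Answer: 3644820

Derivation:
Spec: pairs=21 depth=7 groups=9
Count(depth <= 7) = 95558616
Count(depth <= 6) = 91913796
Count(depth == 7) = 95558616 - 91913796 = 3644820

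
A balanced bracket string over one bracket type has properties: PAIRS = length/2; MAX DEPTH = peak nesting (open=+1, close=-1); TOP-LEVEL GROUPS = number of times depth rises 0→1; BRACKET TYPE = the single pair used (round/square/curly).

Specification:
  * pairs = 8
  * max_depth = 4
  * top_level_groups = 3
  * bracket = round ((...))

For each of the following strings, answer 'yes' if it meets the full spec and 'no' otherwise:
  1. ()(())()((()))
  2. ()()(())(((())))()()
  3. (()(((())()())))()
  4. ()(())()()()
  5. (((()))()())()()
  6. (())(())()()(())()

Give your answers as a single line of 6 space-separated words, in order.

String 1 '()(())()((()))': depth seq [1 0 1 2 1 0 1 0 1 2 3 2 1 0]
  -> pairs=7 depth=3 groups=4 -> no
String 2 '()()(())(((())))()()': depth seq [1 0 1 0 1 2 1 0 1 2 3 4 3 2 1 0 1 0 1 0]
  -> pairs=10 depth=4 groups=6 -> no
String 3 '(()(((())()())))()': depth seq [1 2 1 2 3 4 5 4 3 4 3 4 3 2 1 0 1 0]
  -> pairs=9 depth=5 groups=2 -> no
String 4 '()(())()()()': depth seq [1 0 1 2 1 0 1 0 1 0 1 0]
  -> pairs=6 depth=2 groups=5 -> no
String 5 '(((()))()())()()': depth seq [1 2 3 4 3 2 1 2 1 2 1 0 1 0 1 0]
  -> pairs=8 depth=4 groups=3 -> yes
String 6 '(())(())()()(())()': depth seq [1 2 1 0 1 2 1 0 1 0 1 0 1 2 1 0 1 0]
  -> pairs=9 depth=2 groups=6 -> no

Answer: no no no no yes no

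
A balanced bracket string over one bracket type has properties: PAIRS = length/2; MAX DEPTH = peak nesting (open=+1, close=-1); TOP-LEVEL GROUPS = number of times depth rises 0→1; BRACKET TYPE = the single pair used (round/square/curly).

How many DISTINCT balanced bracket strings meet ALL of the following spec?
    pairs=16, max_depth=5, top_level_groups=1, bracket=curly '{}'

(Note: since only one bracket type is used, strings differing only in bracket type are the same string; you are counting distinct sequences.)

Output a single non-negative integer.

Spec: pairs=16 depth=5 groups=1
Count(depth <= 5) = 2391485
Count(depth <= 4) = 514229
Count(depth == 5) = 2391485 - 514229 = 1877256

Answer: 1877256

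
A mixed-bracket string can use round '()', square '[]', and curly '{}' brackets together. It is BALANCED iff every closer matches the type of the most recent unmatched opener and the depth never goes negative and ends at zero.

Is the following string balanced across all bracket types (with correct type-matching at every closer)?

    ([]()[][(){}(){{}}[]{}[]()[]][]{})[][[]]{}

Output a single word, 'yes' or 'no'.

Answer: yes

Derivation:
pos 0: push '('; stack = (
pos 1: push '['; stack = ([
pos 2: ']' matches '['; pop; stack = (
pos 3: push '('; stack = ((
pos 4: ')' matches '('; pop; stack = (
pos 5: push '['; stack = ([
pos 6: ']' matches '['; pop; stack = (
pos 7: push '['; stack = ([
pos 8: push '('; stack = ([(
pos 9: ')' matches '('; pop; stack = ([
pos 10: push '{'; stack = ([{
pos 11: '}' matches '{'; pop; stack = ([
pos 12: push '('; stack = ([(
pos 13: ')' matches '('; pop; stack = ([
pos 14: push '{'; stack = ([{
pos 15: push '{'; stack = ([{{
pos 16: '}' matches '{'; pop; stack = ([{
pos 17: '}' matches '{'; pop; stack = ([
pos 18: push '['; stack = ([[
pos 19: ']' matches '['; pop; stack = ([
pos 20: push '{'; stack = ([{
pos 21: '}' matches '{'; pop; stack = ([
pos 22: push '['; stack = ([[
pos 23: ']' matches '['; pop; stack = ([
pos 24: push '('; stack = ([(
pos 25: ')' matches '('; pop; stack = ([
pos 26: push '['; stack = ([[
pos 27: ']' matches '['; pop; stack = ([
pos 28: ']' matches '['; pop; stack = (
pos 29: push '['; stack = ([
pos 30: ']' matches '['; pop; stack = (
pos 31: push '{'; stack = ({
pos 32: '}' matches '{'; pop; stack = (
pos 33: ')' matches '('; pop; stack = (empty)
pos 34: push '['; stack = [
pos 35: ']' matches '['; pop; stack = (empty)
pos 36: push '['; stack = [
pos 37: push '['; stack = [[
pos 38: ']' matches '['; pop; stack = [
pos 39: ']' matches '['; pop; stack = (empty)
pos 40: push '{'; stack = {
pos 41: '}' matches '{'; pop; stack = (empty)
end: stack empty → VALID
Verdict: properly nested → yes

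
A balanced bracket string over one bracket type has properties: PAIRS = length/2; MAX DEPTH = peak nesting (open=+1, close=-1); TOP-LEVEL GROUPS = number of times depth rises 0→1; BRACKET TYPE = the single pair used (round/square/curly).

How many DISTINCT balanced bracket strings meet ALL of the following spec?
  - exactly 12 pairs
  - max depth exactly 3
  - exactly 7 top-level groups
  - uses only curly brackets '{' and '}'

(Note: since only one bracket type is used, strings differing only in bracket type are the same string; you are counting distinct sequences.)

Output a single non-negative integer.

Answer: 1463

Derivation:
Spec: pairs=12 depth=3 groups=7
Count(depth <= 3) = 1925
Count(depth <= 2) = 462
Count(depth == 3) = 1925 - 462 = 1463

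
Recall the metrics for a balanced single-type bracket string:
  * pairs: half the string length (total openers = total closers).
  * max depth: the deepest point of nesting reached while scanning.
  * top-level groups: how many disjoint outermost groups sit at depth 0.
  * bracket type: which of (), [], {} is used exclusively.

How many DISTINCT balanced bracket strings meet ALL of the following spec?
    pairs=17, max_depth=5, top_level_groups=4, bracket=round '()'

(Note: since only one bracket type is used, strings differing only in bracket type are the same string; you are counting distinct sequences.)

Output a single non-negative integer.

Answer: 5116432

Derivation:
Spec: pairs=17 depth=5 groups=4
Count(depth <= 5) = 9399296
Count(depth <= 4) = 4282864
Count(depth == 5) = 9399296 - 4282864 = 5116432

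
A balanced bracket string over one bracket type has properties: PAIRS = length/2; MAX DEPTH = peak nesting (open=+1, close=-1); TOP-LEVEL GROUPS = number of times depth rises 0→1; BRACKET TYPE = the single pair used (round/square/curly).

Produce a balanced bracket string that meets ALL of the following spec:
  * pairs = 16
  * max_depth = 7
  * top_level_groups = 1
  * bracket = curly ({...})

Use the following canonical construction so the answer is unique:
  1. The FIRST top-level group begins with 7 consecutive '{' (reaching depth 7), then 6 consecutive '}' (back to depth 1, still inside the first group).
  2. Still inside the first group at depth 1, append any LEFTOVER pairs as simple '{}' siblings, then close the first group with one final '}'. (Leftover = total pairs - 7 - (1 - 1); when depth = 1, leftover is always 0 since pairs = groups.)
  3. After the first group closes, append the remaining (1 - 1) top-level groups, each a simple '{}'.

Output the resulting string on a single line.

Spec: pairs=16 depth=7 groups=1
Leftover pairs = 16 - 7 - (1-1) = 9
First group: deep chain of depth 7 + 9 sibling pairs
Remaining 0 groups: simple '{}' each

Answer: {{{{{{{}}}}}}{}{}{}{}{}{}{}{}{}}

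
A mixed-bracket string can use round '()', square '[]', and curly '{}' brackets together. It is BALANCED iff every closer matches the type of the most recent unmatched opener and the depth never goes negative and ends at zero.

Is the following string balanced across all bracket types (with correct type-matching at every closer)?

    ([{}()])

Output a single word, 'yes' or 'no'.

Answer: yes

Derivation:
pos 0: push '('; stack = (
pos 1: push '['; stack = ([
pos 2: push '{'; stack = ([{
pos 3: '}' matches '{'; pop; stack = ([
pos 4: push '('; stack = ([(
pos 5: ')' matches '('; pop; stack = ([
pos 6: ']' matches '['; pop; stack = (
pos 7: ')' matches '('; pop; stack = (empty)
end: stack empty → VALID
Verdict: properly nested → yes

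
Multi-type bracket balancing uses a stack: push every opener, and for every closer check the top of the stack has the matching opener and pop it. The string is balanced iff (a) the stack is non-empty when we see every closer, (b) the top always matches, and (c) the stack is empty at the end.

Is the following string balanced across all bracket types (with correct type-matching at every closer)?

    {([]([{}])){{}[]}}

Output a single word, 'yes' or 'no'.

pos 0: push '{'; stack = {
pos 1: push '('; stack = {(
pos 2: push '['; stack = {([
pos 3: ']' matches '['; pop; stack = {(
pos 4: push '('; stack = {((
pos 5: push '['; stack = {(([
pos 6: push '{'; stack = {(([{
pos 7: '}' matches '{'; pop; stack = {(([
pos 8: ']' matches '['; pop; stack = {((
pos 9: ')' matches '('; pop; stack = {(
pos 10: ')' matches '('; pop; stack = {
pos 11: push '{'; stack = {{
pos 12: push '{'; stack = {{{
pos 13: '}' matches '{'; pop; stack = {{
pos 14: push '['; stack = {{[
pos 15: ']' matches '['; pop; stack = {{
pos 16: '}' matches '{'; pop; stack = {
pos 17: '}' matches '{'; pop; stack = (empty)
end: stack empty → VALID
Verdict: properly nested → yes

Answer: yes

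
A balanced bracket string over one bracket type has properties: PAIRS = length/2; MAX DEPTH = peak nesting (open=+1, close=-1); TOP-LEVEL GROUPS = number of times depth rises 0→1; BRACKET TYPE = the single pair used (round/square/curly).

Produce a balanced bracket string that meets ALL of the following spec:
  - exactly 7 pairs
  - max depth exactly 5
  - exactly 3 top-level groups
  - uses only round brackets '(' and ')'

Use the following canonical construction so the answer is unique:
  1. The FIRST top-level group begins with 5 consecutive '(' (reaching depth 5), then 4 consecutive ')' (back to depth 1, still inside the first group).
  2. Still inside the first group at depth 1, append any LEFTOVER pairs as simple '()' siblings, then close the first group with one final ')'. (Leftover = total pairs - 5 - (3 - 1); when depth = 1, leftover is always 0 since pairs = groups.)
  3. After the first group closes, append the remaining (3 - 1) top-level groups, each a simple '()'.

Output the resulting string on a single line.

Spec: pairs=7 depth=5 groups=3
Leftover pairs = 7 - 5 - (3-1) = 0
First group: deep chain of depth 5 + 0 sibling pairs
Remaining 2 groups: simple '()' each

Answer: ((((()))))()()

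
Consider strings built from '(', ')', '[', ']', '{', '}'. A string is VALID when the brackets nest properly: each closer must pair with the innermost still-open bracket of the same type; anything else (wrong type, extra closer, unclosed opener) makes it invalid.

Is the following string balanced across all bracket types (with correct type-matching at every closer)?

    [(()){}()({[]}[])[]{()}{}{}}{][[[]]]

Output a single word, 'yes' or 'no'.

Answer: no

Derivation:
pos 0: push '['; stack = [
pos 1: push '('; stack = [(
pos 2: push '('; stack = [((
pos 3: ')' matches '('; pop; stack = [(
pos 4: ')' matches '('; pop; stack = [
pos 5: push '{'; stack = [{
pos 6: '}' matches '{'; pop; stack = [
pos 7: push '('; stack = [(
pos 8: ')' matches '('; pop; stack = [
pos 9: push '('; stack = [(
pos 10: push '{'; stack = [({
pos 11: push '['; stack = [({[
pos 12: ']' matches '['; pop; stack = [({
pos 13: '}' matches '{'; pop; stack = [(
pos 14: push '['; stack = [([
pos 15: ']' matches '['; pop; stack = [(
pos 16: ')' matches '('; pop; stack = [
pos 17: push '['; stack = [[
pos 18: ']' matches '['; pop; stack = [
pos 19: push '{'; stack = [{
pos 20: push '('; stack = [{(
pos 21: ')' matches '('; pop; stack = [{
pos 22: '}' matches '{'; pop; stack = [
pos 23: push '{'; stack = [{
pos 24: '}' matches '{'; pop; stack = [
pos 25: push '{'; stack = [{
pos 26: '}' matches '{'; pop; stack = [
pos 27: saw closer '}' but top of stack is '[' (expected ']') → INVALID
Verdict: type mismatch at position 27: '}' closes '[' → no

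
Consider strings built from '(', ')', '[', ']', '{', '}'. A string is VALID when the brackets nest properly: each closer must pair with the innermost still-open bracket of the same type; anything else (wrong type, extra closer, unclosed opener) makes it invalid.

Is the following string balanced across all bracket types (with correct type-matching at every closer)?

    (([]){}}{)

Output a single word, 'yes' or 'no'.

pos 0: push '('; stack = (
pos 1: push '('; stack = ((
pos 2: push '['; stack = (([
pos 3: ']' matches '['; pop; stack = ((
pos 4: ')' matches '('; pop; stack = (
pos 5: push '{'; stack = ({
pos 6: '}' matches '{'; pop; stack = (
pos 7: saw closer '}' but top of stack is '(' (expected ')') → INVALID
Verdict: type mismatch at position 7: '}' closes '(' → no

Answer: no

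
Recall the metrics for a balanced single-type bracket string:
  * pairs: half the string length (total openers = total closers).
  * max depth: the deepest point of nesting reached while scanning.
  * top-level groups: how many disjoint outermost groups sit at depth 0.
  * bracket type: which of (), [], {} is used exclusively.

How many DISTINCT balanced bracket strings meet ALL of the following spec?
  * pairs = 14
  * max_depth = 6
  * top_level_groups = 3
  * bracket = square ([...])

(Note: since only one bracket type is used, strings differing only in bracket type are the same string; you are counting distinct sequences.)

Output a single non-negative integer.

Answer: 110754

Derivation:
Spec: pairs=14 depth=6 groups=3
Count(depth <= 6) = 465060
Count(depth <= 5) = 354306
Count(depth == 6) = 465060 - 354306 = 110754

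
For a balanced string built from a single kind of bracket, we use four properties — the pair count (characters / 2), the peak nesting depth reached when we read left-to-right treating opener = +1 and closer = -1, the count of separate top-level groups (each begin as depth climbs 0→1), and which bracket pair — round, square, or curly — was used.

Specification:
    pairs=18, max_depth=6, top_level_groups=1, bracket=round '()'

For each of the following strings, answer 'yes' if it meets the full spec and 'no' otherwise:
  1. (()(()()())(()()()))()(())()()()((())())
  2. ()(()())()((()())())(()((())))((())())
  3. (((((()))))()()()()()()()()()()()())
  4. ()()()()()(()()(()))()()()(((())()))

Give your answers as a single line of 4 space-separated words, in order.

Answer: no no yes no

Derivation:
String 1 '(()(()()())(()()()))()(())()()()((())())': depth seq [1 2 1 2 3 2 3 2 3 2 1 2 3 2 3 2 3 2 1 0 1 0 1 2 1 0 1 0 1 0 1 0 1 2 3 2 1 2 1 0]
  -> pairs=20 depth=3 groups=7 -> no
String 2 '()(()())()((()())())(()((())))((())())': depth seq [1 0 1 2 1 2 1 0 1 0 1 2 3 2 3 2 1 2 1 0 1 2 1 2 3 4 3 2 1 0 1 2 3 2 1 2 1 0]
  -> pairs=19 depth=4 groups=6 -> no
String 3 '(((((()))))()()()()()()()()()()()())': depth seq [1 2 3 4 5 6 5 4 3 2 1 2 1 2 1 2 1 2 1 2 1 2 1 2 1 2 1 2 1 2 1 2 1 2 1 0]
  -> pairs=18 depth=6 groups=1 -> yes
String 4 '()()()()()(()()(()))()()()(((())()))': depth seq [1 0 1 0 1 0 1 0 1 0 1 2 1 2 1 2 3 2 1 0 1 0 1 0 1 0 1 2 3 4 3 2 3 2 1 0]
  -> pairs=18 depth=4 groups=10 -> no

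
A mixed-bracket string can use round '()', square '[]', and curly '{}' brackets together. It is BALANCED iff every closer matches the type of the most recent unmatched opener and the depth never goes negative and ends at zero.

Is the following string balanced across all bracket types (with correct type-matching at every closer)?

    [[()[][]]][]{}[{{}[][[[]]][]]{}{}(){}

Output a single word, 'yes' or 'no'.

pos 0: push '['; stack = [
pos 1: push '['; stack = [[
pos 2: push '('; stack = [[(
pos 3: ')' matches '('; pop; stack = [[
pos 4: push '['; stack = [[[
pos 5: ']' matches '['; pop; stack = [[
pos 6: push '['; stack = [[[
pos 7: ']' matches '['; pop; stack = [[
pos 8: ']' matches '['; pop; stack = [
pos 9: ']' matches '['; pop; stack = (empty)
pos 10: push '['; stack = [
pos 11: ']' matches '['; pop; stack = (empty)
pos 12: push '{'; stack = {
pos 13: '}' matches '{'; pop; stack = (empty)
pos 14: push '['; stack = [
pos 15: push '{'; stack = [{
pos 16: push '{'; stack = [{{
pos 17: '}' matches '{'; pop; stack = [{
pos 18: push '['; stack = [{[
pos 19: ']' matches '['; pop; stack = [{
pos 20: push '['; stack = [{[
pos 21: push '['; stack = [{[[
pos 22: push '['; stack = [{[[[
pos 23: ']' matches '['; pop; stack = [{[[
pos 24: ']' matches '['; pop; stack = [{[
pos 25: ']' matches '['; pop; stack = [{
pos 26: push '['; stack = [{[
pos 27: ']' matches '['; pop; stack = [{
pos 28: saw closer ']' but top of stack is '{' (expected '}') → INVALID
Verdict: type mismatch at position 28: ']' closes '{' → no

Answer: no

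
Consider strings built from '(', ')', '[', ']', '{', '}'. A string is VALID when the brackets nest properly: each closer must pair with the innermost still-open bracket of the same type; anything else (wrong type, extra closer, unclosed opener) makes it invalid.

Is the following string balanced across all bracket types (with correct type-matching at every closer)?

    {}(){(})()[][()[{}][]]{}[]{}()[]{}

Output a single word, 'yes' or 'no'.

pos 0: push '{'; stack = {
pos 1: '}' matches '{'; pop; stack = (empty)
pos 2: push '('; stack = (
pos 3: ')' matches '('; pop; stack = (empty)
pos 4: push '{'; stack = {
pos 5: push '('; stack = {(
pos 6: saw closer '}' but top of stack is '(' (expected ')') → INVALID
Verdict: type mismatch at position 6: '}' closes '(' → no

Answer: no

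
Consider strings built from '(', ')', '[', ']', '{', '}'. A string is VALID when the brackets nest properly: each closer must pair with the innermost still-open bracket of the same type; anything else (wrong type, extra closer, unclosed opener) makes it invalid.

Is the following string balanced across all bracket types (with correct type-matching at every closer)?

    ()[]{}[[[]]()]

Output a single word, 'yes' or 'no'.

Answer: yes

Derivation:
pos 0: push '('; stack = (
pos 1: ')' matches '('; pop; stack = (empty)
pos 2: push '['; stack = [
pos 3: ']' matches '['; pop; stack = (empty)
pos 4: push '{'; stack = {
pos 5: '}' matches '{'; pop; stack = (empty)
pos 6: push '['; stack = [
pos 7: push '['; stack = [[
pos 8: push '['; stack = [[[
pos 9: ']' matches '['; pop; stack = [[
pos 10: ']' matches '['; pop; stack = [
pos 11: push '('; stack = [(
pos 12: ')' matches '('; pop; stack = [
pos 13: ']' matches '['; pop; stack = (empty)
end: stack empty → VALID
Verdict: properly nested → yes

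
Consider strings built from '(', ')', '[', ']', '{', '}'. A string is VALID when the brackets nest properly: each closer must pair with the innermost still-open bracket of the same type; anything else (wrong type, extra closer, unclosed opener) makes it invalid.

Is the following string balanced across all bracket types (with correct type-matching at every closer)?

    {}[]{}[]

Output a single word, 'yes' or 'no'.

pos 0: push '{'; stack = {
pos 1: '}' matches '{'; pop; stack = (empty)
pos 2: push '['; stack = [
pos 3: ']' matches '['; pop; stack = (empty)
pos 4: push '{'; stack = {
pos 5: '}' matches '{'; pop; stack = (empty)
pos 6: push '['; stack = [
pos 7: ']' matches '['; pop; stack = (empty)
end: stack empty → VALID
Verdict: properly nested → yes

Answer: yes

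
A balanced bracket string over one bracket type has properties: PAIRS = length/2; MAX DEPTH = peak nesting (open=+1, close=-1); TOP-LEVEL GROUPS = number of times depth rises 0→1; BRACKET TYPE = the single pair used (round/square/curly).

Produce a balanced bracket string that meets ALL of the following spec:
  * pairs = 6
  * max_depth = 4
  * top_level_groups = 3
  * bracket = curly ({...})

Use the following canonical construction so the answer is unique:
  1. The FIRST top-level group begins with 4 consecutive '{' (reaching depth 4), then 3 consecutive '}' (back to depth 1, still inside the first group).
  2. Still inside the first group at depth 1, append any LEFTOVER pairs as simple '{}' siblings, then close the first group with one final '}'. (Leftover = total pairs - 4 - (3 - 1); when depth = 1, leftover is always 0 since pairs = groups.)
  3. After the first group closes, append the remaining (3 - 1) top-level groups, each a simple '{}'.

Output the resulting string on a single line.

Spec: pairs=6 depth=4 groups=3
Leftover pairs = 6 - 4 - (3-1) = 0
First group: deep chain of depth 4 + 0 sibling pairs
Remaining 2 groups: simple '{}' each

Answer: {{{{}}}}{}{}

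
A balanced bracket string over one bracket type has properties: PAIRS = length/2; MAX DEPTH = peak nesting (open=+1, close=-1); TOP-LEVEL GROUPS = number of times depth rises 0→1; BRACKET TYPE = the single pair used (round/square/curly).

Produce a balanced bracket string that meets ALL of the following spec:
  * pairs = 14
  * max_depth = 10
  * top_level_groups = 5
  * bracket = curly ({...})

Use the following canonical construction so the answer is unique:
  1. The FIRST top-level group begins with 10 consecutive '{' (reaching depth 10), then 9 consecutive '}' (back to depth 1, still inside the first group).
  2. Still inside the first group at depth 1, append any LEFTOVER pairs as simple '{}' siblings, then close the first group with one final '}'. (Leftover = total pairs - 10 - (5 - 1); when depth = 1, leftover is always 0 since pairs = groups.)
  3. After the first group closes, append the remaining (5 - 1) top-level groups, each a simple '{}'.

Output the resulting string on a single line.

Spec: pairs=14 depth=10 groups=5
Leftover pairs = 14 - 10 - (5-1) = 0
First group: deep chain of depth 10 + 0 sibling pairs
Remaining 4 groups: simple '{}' each

Answer: {{{{{{{{{{}}}}}}}}}}{}{}{}{}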